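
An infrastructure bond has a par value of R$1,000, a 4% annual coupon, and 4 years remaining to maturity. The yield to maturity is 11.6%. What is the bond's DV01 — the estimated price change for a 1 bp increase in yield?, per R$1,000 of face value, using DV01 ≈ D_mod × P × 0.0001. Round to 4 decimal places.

Periodic yield y = 0.116.
  t   CF        PV=CF/(1+0.116)^t    t·PV
  1        40.00        35.8423        35.8423
  2        40.00        32.1168        64.2335
  3        40.00        28.7785        86.3354
  4     1,040.00       670.4657     2,681.8628
  Σ                    767.2032     2,868.2739
P = 767.2032; D_Mac = 3.73861 yrs; D_mod = 3.35001 yrs.
DV01 ≈ 3.35001 × 767.2032 × 0.0001 = 0.257014.

R$0.2570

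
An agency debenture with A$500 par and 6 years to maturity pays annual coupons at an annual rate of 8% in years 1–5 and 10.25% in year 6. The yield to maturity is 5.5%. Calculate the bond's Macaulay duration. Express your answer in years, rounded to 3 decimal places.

Periodic yield y = 0.055. Discount each cash flow and weight by its year:
  t   CF        PV=CF/(1+0.055)^t    t·PV
  1        40.00        37.9147        37.9147
  2        40.00        35.9381        71.8762
  3        40.00        34.0645       102.1936
  4        40.00        32.2887       129.1547
  5        40.00        30.6054       153.0269
  6       551.25       399.7918     2,398.7506
  Σ                    570.6031     2,892.9167
Price P = Σ PV = 570.6031.
Macaulay duration = Σ(t·PV) / P = 2,892.9167 / 570.6031 = 5.06993 years.

5.070 years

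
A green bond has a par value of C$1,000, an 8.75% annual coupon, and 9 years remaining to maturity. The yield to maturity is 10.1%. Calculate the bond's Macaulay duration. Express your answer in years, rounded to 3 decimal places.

6.479 years

Periodic yield y = 0.101. Discount each cash flow and weight by its year:
  t   CF        PV=CF/(1+0.101)^t    t·PV
  1        87.50        79.4732        79.4732
  2        87.50        72.1827       144.3655
  3        87.50        65.5611       196.6832
  4        87.50        59.5468       238.1874
  5        87.50        54.0843       270.4217
  6        87.50        49.1229       294.7375
  7        87.50        44.6166       312.3165
  8        87.50        40.5237       324.1899
  9     1,087.50       457.4498     4,117.0478
  Σ                    922.5613     5,977.4226
Price P = Σ PV = 922.5613.
Macaulay duration = Σ(t·PV) / P = 5,977.4226 / 922.5613 = 6.47916 years.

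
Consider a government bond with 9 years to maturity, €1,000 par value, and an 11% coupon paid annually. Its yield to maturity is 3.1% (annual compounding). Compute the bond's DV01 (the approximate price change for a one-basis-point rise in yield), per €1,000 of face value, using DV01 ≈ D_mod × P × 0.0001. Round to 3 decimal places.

€1.060

Periodic yield y = 0.031.
  t   CF        PV=CF/(1+0.031)^t    t·PV
  1       110.00       106.6925       106.6925
  2       110.00       103.4845       206.9690
  3       110.00       100.3730       301.1189
  4       110.00        97.3549       389.4198
  5       110.00        94.4277       472.1384
  6       110.00        91.5884       549.5307
  7       110.00        88.8346       621.8420
  8       110.00        86.1635       689.3080
  9     1,110.00       843.3250     7,589.9253
  Σ                  1,612.2442    10,926.9447
P = 1,612.2442; D_Mac = 6.77747 yrs; D_mod = 6.57369 yrs.
DV01 ≈ 6.57369 × 1,612.2442 × 0.0001 = 1.059839.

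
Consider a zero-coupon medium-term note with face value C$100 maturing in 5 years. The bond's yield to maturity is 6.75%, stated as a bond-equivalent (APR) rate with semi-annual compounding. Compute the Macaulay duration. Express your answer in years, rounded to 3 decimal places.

A zero-coupon bond has a single cash flow at maturity, so its Macaulay duration equals its maturity: 5 years.
(Equivalently: 10 semi-annual periods ÷ 2 = 5 years.)

5.000 years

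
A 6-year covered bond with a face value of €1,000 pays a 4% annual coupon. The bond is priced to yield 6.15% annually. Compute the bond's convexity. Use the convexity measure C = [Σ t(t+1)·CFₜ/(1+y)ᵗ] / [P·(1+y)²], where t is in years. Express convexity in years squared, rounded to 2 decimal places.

With y = 0.0615:
  t   CF        PV=CF/(1+0.0615)^t    t·PV        t(t+1)·PV
  1        40.00        37.6825        37.6825          75.3650
  2        40.00        35.4993        70.9986         212.9959
  3        40.00        33.4426       100.3278         401.3112
  4        40.00        31.5050       126.0201         630.1007
  5        40.00        29.6797       148.3987         890.3920
  6     1,040.00       726.9647     4,361.7885      30,532.5192
  Σ                    894.7740     4,845.2162      32,742.6841
P = 894.7740.
Convexity = Σ t(t+1)·PV / [P·(1+y)²] = 32,742.6841 / (894.7740 × 1.126782) = 32.47588.

32.48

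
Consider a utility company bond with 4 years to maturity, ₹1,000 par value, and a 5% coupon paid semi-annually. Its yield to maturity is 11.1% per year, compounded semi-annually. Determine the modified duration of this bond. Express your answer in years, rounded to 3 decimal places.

Periodic yield y = 0.0555. First find Macaulay duration:
  t   CF        PV=CF/(1+0.0555)^t    t·PV
  1        25.00        23.6855        23.6855
  2        25.00        22.4400        44.8801
  3        25.00        21.2601        63.7803
  4        25.00        20.1422        80.5688
  5        25.00        19.0831        95.4155
  6        25.00        18.0797       108.4780
  7        25.00        17.1290       119.9031
  8     1,025.00       665.3620     5,322.8956
  Σ                    807.1815     5,859.6069
P = 807.1815; Macaulay duration = 5,859.6069 / 807.1815 = 7.25934 half-year periods = 3.62967 years.
Modified duration = D_Mac / (1 + y) = 3.62967 / 1.0555 = 3.43882 years.

3.439 years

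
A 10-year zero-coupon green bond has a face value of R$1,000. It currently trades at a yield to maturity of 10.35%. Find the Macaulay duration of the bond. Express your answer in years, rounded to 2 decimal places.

10.00 years

A zero-coupon bond has a single cash flow at maturity, so its Macaulay duration equals its maturity: 10 years.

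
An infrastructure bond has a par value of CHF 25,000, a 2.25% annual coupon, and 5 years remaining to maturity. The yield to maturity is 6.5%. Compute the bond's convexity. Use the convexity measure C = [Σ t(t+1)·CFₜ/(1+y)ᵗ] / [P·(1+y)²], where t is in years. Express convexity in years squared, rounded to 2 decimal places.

24.76

With y = 0.065:
  t   CF        PV=CF/(1+0.065)^t    t·PV        t(t+1)·PV
  1       562.50       528.1690       528.1690       1,056.3380
  2       562.50       495.9333       991.8667       2,975.6001
  3       562.50       465.6651     1,396.9953       5,587.9814
  4       562.50       437.2442     1,748.9770       8,744.8848
  5    25,562.50    18,657.5789    93,287.8944     559,727.3665
  Σ                 20,584.5906    97,953.9024     578,092.1708
P = 20,584.5906.
Convexity = Σ t(t+1)·PV / [P·(1+y)²] = 578,092.1708 / (20,584.5906 × 1.134225) = 24.76028.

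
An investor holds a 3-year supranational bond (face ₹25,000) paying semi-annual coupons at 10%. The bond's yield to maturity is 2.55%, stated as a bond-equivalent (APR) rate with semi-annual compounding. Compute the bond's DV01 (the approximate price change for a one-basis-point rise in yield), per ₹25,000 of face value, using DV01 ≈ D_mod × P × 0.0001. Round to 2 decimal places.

Periodic yield y = 0.01275.
  t   CF        PV=CF/(1+0.01275)^t    t·PV
  1     1,250.00     1,234.2631     1,234.2631
  2     1,250.00     1,218.7244     2,437.4488
  3     1,250.00     1,203.3813     3,610.1439
  4     1,250.00     1,188.2313     4,752.9254
  5     1,250.00     1,173.2721     5,866.3606
  6    26,250.00    24,328.5260   145,971.1559
  Σ                 30,346.3983   163,872.2978
P = 30,346.3983; D_Mac = 5.40006 half-year periods = 2.70003 yrs; D_mod = 2.66604 yrs.
DV01 ≈ 2.66604 × 30,346.3983 × 0.0001 = 8.090462.

₹8.09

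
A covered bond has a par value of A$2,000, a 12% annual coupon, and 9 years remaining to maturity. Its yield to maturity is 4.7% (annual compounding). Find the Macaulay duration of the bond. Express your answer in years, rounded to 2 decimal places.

Periodic yield y = 0.047. Discount each cash flow and weight by its year:
  t   CF        PV=CF/(1+0.047)^t    t·PV
  1       240.00       229.2264       229.2264
  2       240.00       218.9364       437.8727
  3       240.00       209.1083       627.3248
  4       240.00       199.7214       798.8854
  5       240.00       190.7558       953.7792
  6       240.00       182.1928     1,093.1567
  7       240.00       174.0141     1,218.0988
  8       240.00       166.2026     1,329.6207
  9     2,240.00     1,481.5895    13,334.3052
  Σ                  3,051.7471    20,022.2699
Price P = Σ PV = 3,051.7471.
Macaulay duration = Σ(t·PV) / P = 20,022.2699 / 3,051.7471 = 6.56092 years.

6.56 years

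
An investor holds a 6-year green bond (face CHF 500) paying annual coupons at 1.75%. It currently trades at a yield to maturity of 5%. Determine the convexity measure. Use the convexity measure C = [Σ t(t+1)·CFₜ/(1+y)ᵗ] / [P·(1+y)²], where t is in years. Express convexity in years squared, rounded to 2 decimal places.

With y = 0.05:
  t   CF        PV=CF/(1+0.05)^t    t·PV        t(t+1)·PV
  1         8.75         8.3333         8.3333          16.6667
  2         8.75         7.9365        15.8730          47.6190
  3         8.75         7.5586        22.6757          90.7029
  4         8.75         7.1986        28.7946         143.9729
  5         8.75         6.8559        34.2793         205.6756
  6       508.75       379.6371     2,277.8225      15,944.7575
  Σ                    417.5200     2,387.7784      16,449.3947
P = 417.5200.
Convexity = Σ t(t+1)·PV / [P·(1+y)²] = 16,449.3947 / (417.5200 × 1.102500) = 35.73502.

35.74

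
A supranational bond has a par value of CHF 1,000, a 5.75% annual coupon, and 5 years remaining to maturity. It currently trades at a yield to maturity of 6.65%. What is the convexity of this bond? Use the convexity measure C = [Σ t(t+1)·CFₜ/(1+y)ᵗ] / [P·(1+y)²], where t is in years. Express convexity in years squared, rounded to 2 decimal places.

With y = 0.0665:
  t   CF        PV=CF/(1+0.0665)^t    t·PV        t(t+1)·PV
  1        57.50        53.9147        53.9147         107.8293
  2        57.50        50.5529       101.1058         303.3174
  3        57.50        47.4008       142.2023         568.8091
  4        57.50        44.4452       177.7806         888.9031
  5     1,057.50       766.4363     3,832.1816      22,993.0896
  Σ                    962.7498     4,307.1850      24,861.9485
P = 962.7498.
Convexity = Σ t(t+1)·PV / [P·(1+y)²] = 24,861.9485 / (962.7498 × 1.137422) = 22.70388.

22.70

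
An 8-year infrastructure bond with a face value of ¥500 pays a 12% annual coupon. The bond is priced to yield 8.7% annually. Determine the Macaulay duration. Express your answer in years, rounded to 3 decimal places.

Periodic yield y = 0.087. Discount each cash flow and weight by its year:
  t   CF        PV=CF/(1+0.087)^t    t·PV
  1        60.00        55.1978        55.1978
  2        60.00        50.7799       101.5599
  3        60.00        46.7157       140.1470
  4        60.00        42.9767       171.9068
  5        60.00        39.5370       197.6849
  6        60.00        36.3726       218.2354
  7        60.00        33.4614       234.2300
  8       560.00       287.3106     2,298.4849
  Σ                    592.3517     3,417.4467
Price P = Σ PV = 592.3517.
Macaulay duration = Σ(t·PV) / P = 3,417.4467 / 592.3517 = 5.76929 years.

5.769 years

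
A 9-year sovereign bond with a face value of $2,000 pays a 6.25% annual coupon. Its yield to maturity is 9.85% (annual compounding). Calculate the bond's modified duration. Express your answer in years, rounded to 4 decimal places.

Periodic yield y = 0.0985. First find Macaulay duration:
  t   CF        PV=CF/(1+0.0985)^t    t·PV
  1       125.00       113.7915       113.7915
  2       125.00       103.5881       207.1762
  3       125.00        94.2996       282.8988
  4       125.00        85.8440       343.3759
  5       125.00        78.1465       390.7327
  6       125.00        71.1393       426.8359
  7       125.00        64.7604       453.3229
  8       125.00        58.9535       471.6279
  9     2,125.00       912.3435     8,211.0915
  Σ                  1,582.8664    10,900.8532
P = 1,582.8664; Macaulay duration = 10,900.8532 / 1,582.8664 = 6.88678 years.
Modified duration = D_Mac / (1 + y) = 6.88678 / 1.0985 = 6.26926 years.

6.2693 years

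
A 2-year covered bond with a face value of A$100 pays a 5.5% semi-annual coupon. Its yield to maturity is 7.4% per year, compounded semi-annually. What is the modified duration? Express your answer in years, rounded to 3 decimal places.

1.851 years

Periodic yield y = 0.037. First find Macaulay duration:
  t   CF        PV=CF/(1+0.037)^t    t·PV
  1         2.75         2.6519         2.6519
  2         2.75         2.5573         5.1145
  3         2.75         2.4660         7.3981
  4       102.75        88.8519       355.4077
  Σ                     96.5271       370.5721
P = 96.5271; Macaulay duration = 370.5721 / 96.5271 = 3.83905 half-year periods = 1.91952 years.
Modified duration = D_Mac / (1 + y) = 1.91952 / 1.037 = 1.85104 years.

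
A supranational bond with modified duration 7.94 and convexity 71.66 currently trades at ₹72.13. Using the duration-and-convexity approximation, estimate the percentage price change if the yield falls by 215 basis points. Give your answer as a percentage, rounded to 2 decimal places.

Duration effect: -D_mod·Δy = -7.94 × (-0.0215) = +0.170710
Convexity effect: ½·C·(Δy)² = 0.5 × 71.66 × (-0.0215)² = +0.0165624175
ΔP/P ≈ +0.170710 + 0.0165624175 = +0.1872724175
= +18.72724175%.

+18.73%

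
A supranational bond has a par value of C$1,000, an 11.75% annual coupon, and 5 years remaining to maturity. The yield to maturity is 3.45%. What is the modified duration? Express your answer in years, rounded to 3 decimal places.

4.061 years

Periodic yield y = 0.0345. First find Macaulay duration:
  t   CF        PV=CF/(1+0.0345)^t    t·PV
  1       117.50       113.5814       113.5814
  2       117.50       109.7936       219.5871
  3       117.50       106.1320       318.3960
  4       117.50       102.5926       410.3703
  5     1,117.50       943.1810     4,715.9051
  Σ                  1,375.2806     5,777.8400
P = 1,375.2806; Macaulay duration = 5,777.8400 / 1,375.2806 = 4.20121 years.
Modified duration = D_Mac / (1 + y) = 4.20121 / 1.0345 = 4.06110 years.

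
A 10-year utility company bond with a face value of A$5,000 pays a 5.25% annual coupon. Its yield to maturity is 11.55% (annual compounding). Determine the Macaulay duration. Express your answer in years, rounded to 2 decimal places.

7.45 years

Periodic yield y = 0.1155. Discount each cash flow and weight by its year:
  t   CF        PV=CF/(1+0.1155)^t    t·PV
  1       262.50       235.3205       235.3205
  2       262.50       210.9552       421.9103
  3       262.50       189.1127       567.3380
  4       262.50       169.5317       678.1269
  5       262.50       151.9782       759.8912
  6       262.50       136.2423       817.4536
  7       262.50       122.1356       854.9492
  8       262.50       109.4896       875.9165
  9       262.50        98.1529       883.3761
  10    5,262.50     1,763.9910    17,639.9099
  Σ                  3,186.9096    23,734.1923
Price P = Σ PV = 3,186.9096.
Macaulay duration = Σ(t·PV) / P = 23,734.1923 / 3,186.9096 = 7.44740 years.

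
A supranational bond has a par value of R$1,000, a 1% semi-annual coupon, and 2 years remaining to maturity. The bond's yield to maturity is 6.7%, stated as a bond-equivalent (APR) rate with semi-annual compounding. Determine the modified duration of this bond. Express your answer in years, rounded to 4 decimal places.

Periodic yield y = 0.0335. First find Macaulay duration:
  t   CF        PV=CF/(1+0.0335)^t    t·PV
  1         5.00         4.8379         4.8379
  2         5.00         4.6811         9.3622
  3         5.00         4.5294        13.5881
  4     1,005.00       880.8950     3,523.5799
  Σ                    894.9434     3,551.3682
P = 894.9434; Macaulay duration = 3,551.3682 / 894.9434 = 3.96826 half-year periods = 1.98413 years.
Modified duration = D_Mac / (1 + y) = 1.98413 / 1.0335 = 1.91982 years.

1.9198 years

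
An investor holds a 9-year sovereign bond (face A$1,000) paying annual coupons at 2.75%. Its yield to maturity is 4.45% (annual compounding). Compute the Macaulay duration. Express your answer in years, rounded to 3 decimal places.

Periodic yield y = 0.0445. Discount each cash flow and weight by its year:
  t   CF        PV=CF/(1+0.0445)^t    t·PV
  1        27.50        26.3284        26.3284
  2        27.50        25.2067        50.4134
  3        27.50        24.1328        72.3983
  4        27.50        23.1046        92.4185
  5        27.50        22.1203       110.6014
  6        27.50        21.1779       127.0671
  7        27.50        20.2756       141.9292
  8        27.50        19.4118       155.2942
  9     1,027.50       694.3938     6,249.5442
  Σ                    876.1518     7,025.9946
Price P = Σ PV = 876.1518.
Macaulay duration = Σ(t·PV) / P = 7,025.9946 / 876.1518 = 8.01915 years.

8.019 years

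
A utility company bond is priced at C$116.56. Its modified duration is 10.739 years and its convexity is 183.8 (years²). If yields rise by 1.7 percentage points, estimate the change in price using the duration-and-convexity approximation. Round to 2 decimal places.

-C$18.18

Duration effect: -D_mod·Δy = -10.739 × (+0.017) = -0.182563
Convexity effect: ½·C·(Δy)² = 0.5 × 183.8 × (0.017)² = +0.0265591
ΔP/P ≈ -0.182563 + 0.0265591 = -0.1560039
ΔP ≈ 116.56 × (-0.1560039) = -18.183814584.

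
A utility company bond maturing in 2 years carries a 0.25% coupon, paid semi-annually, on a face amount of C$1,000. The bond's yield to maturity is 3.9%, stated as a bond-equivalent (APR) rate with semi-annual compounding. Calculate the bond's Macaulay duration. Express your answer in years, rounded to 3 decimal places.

Periodic yield y = 0.0195. Discount each cash flow and weight by its period:
  t   CF        PV=CF/(1+0.0195)^t    t·PV
  1         1.25         1.2261         1.2261
  2         1.25         1.2026         2.4053
  3         1.25         1.1796         3.5389
  4     1,001.25       926.8162     3,707.2647
  Σ                    930.4246     3,714.4350
Price P = Σ PV = 930.4246.
Macaulay duration = Σ(t·PV) / P = 3,714.4350 / 930.4246 = 3.99219 half-year periods.
In years: 3.99219 / 2 = 1.99610 years.

1.996 years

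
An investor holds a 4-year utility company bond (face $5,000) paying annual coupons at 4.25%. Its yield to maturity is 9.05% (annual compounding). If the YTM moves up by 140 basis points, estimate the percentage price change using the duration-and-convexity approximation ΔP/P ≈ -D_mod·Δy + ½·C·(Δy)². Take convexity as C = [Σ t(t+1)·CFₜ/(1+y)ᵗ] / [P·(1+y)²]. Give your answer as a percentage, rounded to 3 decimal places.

With y = 0.0905:
  t   CF        PV=CF/(1+0.0905)^t    t·PV        t(t+1)·PV
  1       212.50       194.8647       194.8647         389.7295
  2       212.50       178.6930       357.3860       1,072.1581
  3       212.50       163.8634       491.5902       1,966.3606
  4     5,212.50     3,685.8986    14,743.5946      73,717.9728
  Σ                  4,223.3198    15,787.4355      77,146.2211
P = 4,223.3198; D_Mac = 3.73816 yrs; D_mod = 3.42793 yrs; C = 15.36064.
Duration effect: -3.42793 × (+0.014) = -0.047991
Convexity effect: 0.5 × 15.36064 × (0.014)² = +0.0015053
ΔP/P ≈ -0.047991 + 0.0015053 = -0.046486 = -4.6486%.

-4.649%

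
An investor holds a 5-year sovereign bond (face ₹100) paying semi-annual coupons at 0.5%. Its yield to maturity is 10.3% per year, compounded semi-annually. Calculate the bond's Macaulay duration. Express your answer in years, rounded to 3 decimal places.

Periodic yield y = 0.0515. Discount each cash flow and weight by its period:
  t   CF        PV=CF/(1+0.0515)^t    t·PV
  1         0.25         0.2378         0.2378
  2         0.25         0.2261         0.4522
  3         0.25         0.2150         0.6451
  4         0.25         0.2045         0.8180
  5         0.25         0.1945         0.9724
  6         0.25         0.1850         1.1098
  7         0.25         0.1759         1.2313
  8         0.25         0.1673         1.3383
  9         0.25         0.1591         1.4319
  10      100.25        60.6725       606.7246
  Σ                     62.4376       614.9614
Price P = Σ PV = 62.4376.
Macaulay duration = Σ(t·PV) / P = 614.9614 / 62.4376 = 9.84922 half-year periods.
In years: 9.84922 / 2 = 4.92461 years.

4.925 years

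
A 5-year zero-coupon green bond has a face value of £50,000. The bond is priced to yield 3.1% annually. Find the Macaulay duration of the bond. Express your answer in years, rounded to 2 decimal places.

5.00 years

A zero-coupon bond has a single cash flow at maturity, so its Macaulay duration equals its maturity: 5 years.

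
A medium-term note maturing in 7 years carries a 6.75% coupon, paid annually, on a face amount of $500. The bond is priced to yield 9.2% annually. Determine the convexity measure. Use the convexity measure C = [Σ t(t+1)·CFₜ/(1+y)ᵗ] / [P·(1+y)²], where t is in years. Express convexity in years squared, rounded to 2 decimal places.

With y = 0.092:
  t   CF        PV=CF/(1+0.092)^t    t·PV        t(t+1)·PV
  1        33.75        30.9066        30.9066          61.8132
  2        33.75        28.3027        56.6055         169.8164
  3        33.75        25.9183        77.7548         311.0191
  4        33.75        23.7347        94.9387         474.6934
  5        33.75        21.7350       108.6752         652.0514
  6        33.75        19.9039       119.4233         835.9633
  7       533.75       288.2567     2,017.7969      16,142.3755
  Σ                    438.7579     2,506.1011      18,647.7325
P = 438.7579.
Convexity = Σ t(t+1)·PV / [P·(1+y)²] = 18,647.7325 / (438.7579 × 1.192464) = 35.64149.

35.64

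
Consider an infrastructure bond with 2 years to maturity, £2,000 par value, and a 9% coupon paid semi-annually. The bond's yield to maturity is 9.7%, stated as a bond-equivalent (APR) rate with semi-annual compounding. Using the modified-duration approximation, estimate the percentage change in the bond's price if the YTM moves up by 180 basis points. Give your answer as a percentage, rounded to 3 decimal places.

-3.216%

Periodic yield y = 0.0485. Modified duration first:
  t   CF        PV=CF/(1+0.0485)^t    t·PV
  1        90.00        85.8369        85.8369
  2        90.00        81.8664       163.7328
  3        90.00        78.0795       234.2386
  4     2,090.00     1,729.3088     6,917.2351
  Σ                  1,975.0916     7,401.0434
P = 1,975.0916; D_Mac = 3.74719 half-year periods = 1.87359 yrs; D_mod = 1.87359/(1+0.0485) = 1.78693 yrs.
ΔP/P ≈ -D_mod · Δy = -1.78693 × (+0.018) = -0.032165 = -3.2165%.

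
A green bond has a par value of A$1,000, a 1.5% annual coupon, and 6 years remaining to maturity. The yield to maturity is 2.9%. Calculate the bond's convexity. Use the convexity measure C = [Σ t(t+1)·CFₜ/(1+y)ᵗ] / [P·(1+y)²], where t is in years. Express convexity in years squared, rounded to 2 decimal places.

With y = 0.029:
  t   CF        PV=CF/(1+0.029)^t    t·PV        t(t+1)·PV
  1        15.00        14.5773        14.5773          29.1545
  2        15.00        14.1664        28.3329          84.9986
  3        15.00        13.7672        41.3016         165.2062
  4        15.00        13.3792        53.5168         267.5838
  5        15.00        13.0021        65.0106         390.0638
  6     1,015.00       855.0151     5,130.0907      35,910.6349
  Σ                    923.9073     5,332.8298      36,847.6418
P = 923.9073.
Convexity = Σ t(t+1)·PV / [P·(1+y)²] = 36,847.6418 / (923.9073 × 1.058841) = 37.66609.

37.67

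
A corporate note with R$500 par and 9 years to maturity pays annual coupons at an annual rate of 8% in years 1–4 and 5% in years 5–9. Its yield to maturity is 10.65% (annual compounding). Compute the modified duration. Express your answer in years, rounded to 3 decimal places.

Periodic yield y = 0.1065. First find Macaulay duration:
  t   CF        PV=CF/(1+0.1065)^t    t·PV
  1        40.00        36.1500        36.1500
  2        40.00        32.6706        65.3412
  3        40.00        29.5261        88.5782
  4        40.00        26.6842       106.7368
  5        25.00        15.0724        75.3621
  6        25.00        13.6217        81.7302
  7        25.00        12.3106        86.1744
  8        25.00        11.1257        89.0059
  9       525.00       211.1527     1,900.3739
  Σ                    388.3140     2,529.4527
P = 388.3140; Macaulay duration = 2,529.4527 / 388.3140 = 6.51394 years.
Modified duration = D_Mac / (1 + y) = 6.51394 / 1.1065 = 5.88697 years.

5.887 years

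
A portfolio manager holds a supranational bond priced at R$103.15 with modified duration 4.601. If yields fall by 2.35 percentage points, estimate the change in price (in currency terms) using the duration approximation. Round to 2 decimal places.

+R$11.15

Duration approximation: ΔP/P ≈ -D_mod · Δy = -4.601 × (-0.0235) = +0.1081235.
ΔP ≈ 103.15 × (+0.1081235) = +11.152939025.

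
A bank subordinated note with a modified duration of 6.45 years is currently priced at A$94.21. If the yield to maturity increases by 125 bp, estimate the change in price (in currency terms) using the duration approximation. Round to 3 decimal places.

-A$7.596

Duration approximation: ΔP/P ≈ -D_mod · Δy = -6.45 × (+0.0125) = -0.080625.
ΔP ≈ 94.21 × (-0.080625) = -7.59568125.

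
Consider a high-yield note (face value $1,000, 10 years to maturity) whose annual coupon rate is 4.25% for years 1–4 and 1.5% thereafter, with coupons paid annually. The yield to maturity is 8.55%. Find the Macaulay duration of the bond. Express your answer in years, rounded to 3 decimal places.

Periodic yield y = 0.0855. Discount each cash flow and weight by its year:
  t   CF        PV=CF/(1+0.0855)^t    t·PV
  1        42.50        39.1525        39.1525
  2        42.50        36.0686        72.1372
  3        42.50        33.2276        99.6829
  4        42.50        30.6104       122.4418
  5        15.00         9.9527        49.7636
  6        15.00         9.1688        55.0128
  7        15.00         8.4466        59.1263
  8        15.00         7.7813        62.2505
  9        15.00         7.1684        64.5157
  10    1,015.00       446.8562     4,468.5618
  Σ                    628.4332     5,092.6449
Price P = Σ PV = 628.4332.
Macaulay duration = Σ(t·PV) / P = 5,092.6449 / 628.4332 = 8.10372 years.

8.104 years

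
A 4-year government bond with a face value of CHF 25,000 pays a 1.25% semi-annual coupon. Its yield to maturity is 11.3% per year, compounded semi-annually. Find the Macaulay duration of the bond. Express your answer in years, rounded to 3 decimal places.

3.891 years

Periodic yield y = 0.0565. Discount each cash flow and weight by its period:
  t   CF        PV=CF/(1+0.0565)^t    t·PV
  1       156.25       147.8940       147.8940
  2       156.25       139.9848       279.9697
  3       156.25       132.4987       397.4960
  4       156.25       125.4128       501.6514
  5       156.25       118.7060       593.5298
  6       156.25       112.3577       674.1465
  7       156.25       106.3490       744.4432
  8    25,156.25    16,206.5245   129,652.1963
  Σ                 17,089.7276   132,991.3268
Price P = Σ PV = 17,089.7276.
Macaulay duration = Σ(t·PV) / P = 132,991.3268 / 17,089.7276 = 7.78195 half-year periods.
In years: 7.78195 / 2 = 3.89097 years.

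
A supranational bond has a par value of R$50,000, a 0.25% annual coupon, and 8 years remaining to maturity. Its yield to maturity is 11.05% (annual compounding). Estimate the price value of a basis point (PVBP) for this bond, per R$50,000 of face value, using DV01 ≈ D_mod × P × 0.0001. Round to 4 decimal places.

Periodic yield y = 0.1105.
  t   CF        PV=CF/(1+0.1105)^t    t·PV
  1       125.00       112.5619       112.5619
  2       125.00       101.3615       202.7229
  3       125.00        91.2755       273.8266
  4       125.00        82.1932       328.7727
  5       125.00        74.0146       370.0728
  6       125.00        66.6498       399.8986
  7       125.00        60.0178       420.1246
  8    50,125.00    21,672.3439   173,378.7508
  Σ                 22,260.4181   175,486.7310
P = 22,260.4181; D_Mac = 7.88335 yrs; D_mod = 7.09892 yrs.
DV01 ≈ 7.09892 × 22,260.4181 × 0.0001 = 15.802497.

R$15.8025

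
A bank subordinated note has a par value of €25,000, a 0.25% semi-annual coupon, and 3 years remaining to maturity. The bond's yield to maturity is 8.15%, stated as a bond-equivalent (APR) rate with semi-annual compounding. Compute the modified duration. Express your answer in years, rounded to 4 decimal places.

Periodic yield y = 0.04075. First find Macaulay duration:
  t   CF        PV=CF/(1+0.04075)^t    t·PV
  1        31.25        30.0264        30.0264
  2        31.25        28.8508        57.7015
  3        31.25        27.7211        83.1634
  4        31.25        26.6357       106.5429
  5        31.25        25.5928       127.9640
  6    25,031.25    19,697.1785   118,183.0709
  Σ                 19,836.0053   118,588.4691
P = 19,836.0053; Macaulay duration = 118,588.4691 / 19,836.0053 = 5.97845 half-year periods = 2.98922 years.
Modified duration = D_Mac / (1 + y) = 2.98922 / 1.04075 = 2.87218 years.

2.8722 years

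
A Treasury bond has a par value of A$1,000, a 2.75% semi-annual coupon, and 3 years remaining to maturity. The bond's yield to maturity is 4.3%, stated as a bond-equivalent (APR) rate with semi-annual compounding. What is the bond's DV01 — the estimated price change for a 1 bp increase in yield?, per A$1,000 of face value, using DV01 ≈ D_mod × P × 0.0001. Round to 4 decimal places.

A$0.2714

Periodic yield y = 0.0215.
  t   CF        PV=CF/(1+0.0215)^t    t·PV
  1        13.75        13.4606        13.4606
  2        13.75        13.1773        26.3546
  3        13.75        12.8999        38.6998
  4        13.75        12.6284        50.5137
  5        13.75        12.3626        61.8131
  6     1,013.75       892.2789     5,353.6736
  Σ                    956.8078     5,544.5155
P = 956.8078; D_Mac = 5.79481 half-year periods = 2.89740 yrs; D_mod = 2.83642 yrs.
DV01 ≈ 2.83642 × 956.8078 × 0.0001 = 0.271391.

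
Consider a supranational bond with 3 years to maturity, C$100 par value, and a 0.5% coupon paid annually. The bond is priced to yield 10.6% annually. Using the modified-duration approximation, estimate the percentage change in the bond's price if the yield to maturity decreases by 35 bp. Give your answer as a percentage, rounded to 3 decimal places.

Periodic yield y = 0.106. Modified duration first:
  t   CF        PV=CF/(1+0.106)^t    t·PV
  1         0.50         0.4521         0.4521
  2         0.50         0.4088         0.8175
  3       100.50        74.2849       222.8548
  Σ                     75.1458       224.1244
P = 75.1458; D_Mac = 2.98253 yrs; D_mod = 2.98253/(1+0.106) = 2.69668 yrs.
ΔP/P ≈ -D_mod · Δy = -2.69668 × (-0.0035) = +0.009438 = +0.9438%.

+0.944%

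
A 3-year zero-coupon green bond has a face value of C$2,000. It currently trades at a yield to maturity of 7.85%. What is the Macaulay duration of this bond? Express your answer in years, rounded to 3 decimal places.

A zero-coupon bond has a single cash flow at maturity, so its Macaulay duration equals its maturity: 3 years.

3.000 years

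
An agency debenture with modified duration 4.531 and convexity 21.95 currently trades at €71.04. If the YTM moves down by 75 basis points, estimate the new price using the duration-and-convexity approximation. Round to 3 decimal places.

Duration effect: -D_mod·Δy = -4.531 × (-0.0075) = +0.0339825
Convexity effect: ½·C·(Δy)² = 0.5 × 21.95 × (-0.0075)² = +0.00061734375
ΔP/P ≈ +0.0339825 + 0.00061734375 = +0.03459984375
New price ≈ 71.04 × (1 + 0.03459984375) = 73.4979729.

€73.498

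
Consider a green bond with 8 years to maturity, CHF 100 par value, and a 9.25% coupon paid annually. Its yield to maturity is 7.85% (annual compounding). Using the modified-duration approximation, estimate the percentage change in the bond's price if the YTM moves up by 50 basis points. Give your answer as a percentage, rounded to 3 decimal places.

-2.816%

Periodic yield y = 0.0785. Modified duration first:
  t   CF        PV=CF/(1+0.0785)^t    t·PV
  1         9.25         8.5767         8.5767
  2         9.25         7.9525        15.9049
  3         9.25         7.3736        22.1209
  4         9.25         6.8369        27.3477
  5         9.25         6.3393        31.6965
  6         9.25         5.8779        35.2673
  7         9.25         5.4501        38.1504
  8       109.25        59.6843       477.4746
  Σ                    108.0913       656.5389
P = 108.0913; D_Mac = 6.07393 yrs; D_mod = 6.07393/(1+0.0785) = 5.63183 yrs.
ΔP/P ≈ -D_mod · Δy = -5.63183 × (+0.005) = -0.028159 = -2.8159%.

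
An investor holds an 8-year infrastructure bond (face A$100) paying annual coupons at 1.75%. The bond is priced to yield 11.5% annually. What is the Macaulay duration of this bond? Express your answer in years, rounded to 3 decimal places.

Periodic yield y = 0.115. Discount each cash flow and weight by its year:
  t   CF        PV=CF/(1+0.115)^t    t·PV
  1         1.75         1.5695         1.5695
  2         1.75         1.4076         2.8153
  3         1.75         1.2624         3.7873
  4         1.75         1.1322         4.5290
  5         1.75         1.0155         5.0773
  6         1.75         0.9107         5.4644
  7         1.75         0.8168         5.7176
  8       101.75        42.5927       340.7418
  Σ                     50.7075       369.7022
Price P = Σ PV = 50.7075.
Macaulay duration = Σ(t·PV) / P = 369.7022 / 50.7075 = 7.29087 years.

7.291 years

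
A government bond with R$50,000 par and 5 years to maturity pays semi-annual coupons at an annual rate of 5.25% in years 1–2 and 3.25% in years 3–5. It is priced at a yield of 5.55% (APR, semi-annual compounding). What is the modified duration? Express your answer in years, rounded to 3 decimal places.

4.375 years

Periodic yield y = 0.02775. First find Macaulay duration:
  t   CF        PV=CF/(1+0.02775)^t    t·PV
  1     1,312.50     1,277.0615     1,277.0615
  2     1,312.50     1,242.5799     2,485.1599
  3     1,312.50     1,209.0294     3,627.0881
  4     1,312.50     1,176.3847     4,705.5388
  5       812.50       708.5752     3,542.8760
  6       812.50       689.4431     4,136.6589
  7       812.50       670.8277     4,695.7937
  8       812.50       652.7148     5,221.7187
  9       812.50       635.0911     5,715.8196
  10   50,812.50    38,645.2133   386,452.1327
  Σ                 46,906.9208   421,859.8480
P = 46,906.9208; Macaulay duration = 421,859.8480 / 46,906.9208 = 8.99355 half-year periods = 4.49678 years.
Modified duration = D_Mac / (1 + y) = 4.49678 / 1.02775 = 4.37536 years.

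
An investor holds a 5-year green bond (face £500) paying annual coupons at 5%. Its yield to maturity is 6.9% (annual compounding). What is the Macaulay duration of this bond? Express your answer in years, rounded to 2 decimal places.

4.52 years

Periodic yield y = 0.069. Discount each cash flow and weight by its year:
  t   CF        PV=CF/(1+0.069)^t    t·PV
  1        25.00        23.3863        23.3863
  2        25.00        21.8768        43.7537
  3        25.00        20.4648        61.3943
  4        25.00        19.1438        76.5754
  5       525.00       376.0718     1,880.3590
  Σ                    460.9436     2,085.4688
Price P = Σ PV = 460.9436.
Macaulay duration = Σ(t·PV) / P = 2,085.4688 / 460.9436 = 4.52435 years.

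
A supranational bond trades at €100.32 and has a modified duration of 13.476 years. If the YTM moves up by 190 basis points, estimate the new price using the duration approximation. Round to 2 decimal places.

€74.63

Duration approximation: ΔP/P ≈ -D_mod · Δy = -13.476 × (+0.019) = -0.256044.
New price ≈ 100.32 × (1 - 0.256044) = 74.63366592.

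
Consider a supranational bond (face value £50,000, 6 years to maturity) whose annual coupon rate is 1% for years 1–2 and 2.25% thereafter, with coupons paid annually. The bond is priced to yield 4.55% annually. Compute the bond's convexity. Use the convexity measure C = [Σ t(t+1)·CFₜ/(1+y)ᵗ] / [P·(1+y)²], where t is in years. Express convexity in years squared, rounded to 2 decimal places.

With y = 0.0455:
  t   CF        PV=CF/(1+0.0455)^t    t·PV        t(t+1)·PV
  1       500.00       478.2401       478.2401         956.4802
  2       500.00       457.4271       914.8543       2,744.5628
  3     1,125.00       984.4200     2,953.2599      11,813.0395
  4     1,125.00       941.5782     3,766.3126      18,831.5631
  5     1,125.00       900.6008     4,503.0041      27,018.0245
  6    51,125.00    39,146.1538   234,876.9228   1,644,138.4597
  Σ                 42,908.4200   247,492.5938   1,705,502.1299
P = 42,908.4200.
Convexity = Σ t(t+1)·PV / [P·(1+y)²] = 1,705,502.1299 / (42,908.4200 × 1.093070) = 36.36316.

36.36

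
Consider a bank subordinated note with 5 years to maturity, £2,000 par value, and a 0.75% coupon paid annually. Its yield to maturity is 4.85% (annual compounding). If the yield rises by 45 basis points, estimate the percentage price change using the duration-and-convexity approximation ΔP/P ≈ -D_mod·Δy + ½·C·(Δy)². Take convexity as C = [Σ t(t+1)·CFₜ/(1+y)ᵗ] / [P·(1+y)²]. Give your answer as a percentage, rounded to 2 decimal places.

With y = 0.0485:
  t   CF        PV=CF/(1+0.0485)^t    t·PV        t(t+1)·PV
  1        15.00        14.3062        14.3062          28.6123
  2        15.00        13.6444        27.2888          81.8664
  3        15.00        13.0133        39.0398         156.1591
  4        15.00        12.4113        49.6452         248.2261
  5     2,015.00     1,590.1309     7,950.6545      47,703.9269
  Σ                  1,643.5060     8,080.9344      48,218.7908
P = 1,643.5060; D_Mac = 4.91689 yrs; D_mod = 4.68945 yrs; C = 26.68752.
Duration effect: -4.68945 × (+0.0045) = -0.021103
Convexity effect: 0.5 × 26.68752 × (0.0045)² = +0.0002702
ΔP/P ≈ -0.021103 + 0.0002702 = -0.020832 = -2.0832%.

-2.08%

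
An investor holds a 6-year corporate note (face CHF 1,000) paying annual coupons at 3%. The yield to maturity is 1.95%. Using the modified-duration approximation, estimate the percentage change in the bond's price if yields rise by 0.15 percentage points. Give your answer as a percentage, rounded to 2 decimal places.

-0.82%

Periodic yield y = 0.0195. Modified duration first:
  t   CF        PV=CF/(1+0.0195)^t    t·PV
  1        30.00        29.4262        29.4262
  2        30.00        28.8634        57.7267
  3        30.00        28.3113        84.9339
  4        30.00        27.7698       111.0791
  5        30.00        27.2386       136.1931
  6     1,030.00       917.3052     5,503.8311
  Σ                  1,058.9144     5,923.1900
P = 1,058.9144; D_Mac = 5.59364 yrs; D_mod = 5.59364/(1+0.0195) = 5.48665 yrs.
ΔP/P ≈ -D_mod · Δy = -5.48665 × (+0.0015) = -0.008230 = -0.8230%.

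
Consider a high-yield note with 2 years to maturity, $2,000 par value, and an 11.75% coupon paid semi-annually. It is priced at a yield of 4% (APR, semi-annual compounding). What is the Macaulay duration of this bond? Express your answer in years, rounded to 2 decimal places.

Periodic yield y = 0.02. Discount each cash flow and weight by its period:
  t   CF        PV=CF/(1+0.02)^t    t·PV
  1       117.50       115.1961       115.1961
  2       117.50       112.9373       225.8747
  3       117.50       110.7229       332.1686
  4     2,117.50     1,956.2427     7,824.9708
  Σ                  2,295.0990     8,498.2101
Price P = Σ PV = 2,295.0990.
Macaulay duration = Σ(t·PV) / P = 8,498.2101 / 2,295.0990 = 3.70276 half-year periods.
In years: 3.70276 / 2 = 1.85138 years.

1.85 years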